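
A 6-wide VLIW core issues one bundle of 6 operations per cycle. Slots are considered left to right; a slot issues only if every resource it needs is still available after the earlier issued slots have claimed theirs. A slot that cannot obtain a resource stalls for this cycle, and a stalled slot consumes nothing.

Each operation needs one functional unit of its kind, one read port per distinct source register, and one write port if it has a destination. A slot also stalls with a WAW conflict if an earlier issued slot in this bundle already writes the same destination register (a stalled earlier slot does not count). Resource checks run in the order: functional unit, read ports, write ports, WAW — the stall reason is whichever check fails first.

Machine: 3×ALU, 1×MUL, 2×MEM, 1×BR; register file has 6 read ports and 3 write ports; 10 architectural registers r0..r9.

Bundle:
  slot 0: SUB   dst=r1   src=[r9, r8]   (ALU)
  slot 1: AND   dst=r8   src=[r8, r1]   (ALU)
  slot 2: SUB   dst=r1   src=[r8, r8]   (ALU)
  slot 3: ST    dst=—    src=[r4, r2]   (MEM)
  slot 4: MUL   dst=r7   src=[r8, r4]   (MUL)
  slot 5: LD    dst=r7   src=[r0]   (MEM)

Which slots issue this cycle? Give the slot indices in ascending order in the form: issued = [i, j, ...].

[0] ALU needs rd=2 wr=1: ok; after: ALU=2 MUL=1 MEM=2 BR=1, R=4, W=2
[1] ALU needs rd=2 wr=1: ok; after: ALU=1 MUL=1 MEM=2 BR=1, R=2, W=1
[2] ALU needs rd=1 wr=1: WAW; after: ALU=1 MUL=1 MEM=2 BR=1, R=2, W=1
[3] MEM needs rd=2 wr=0: ok; after: ALU=1 MUL=1 MEM=1 BR=1, R=0, W=1
[4] MUL needs rd=2 wr=1: RD_PORT; after: ALU=1 MUL=1 MEM=1 BR=1, R=0, W=1
[5] MEM needs rd=1 wr=1: RD_PORT; after: ALU=1 MUL=1 MEM=1 BR=1, R=0, W=1

issued = [0, 1, 3]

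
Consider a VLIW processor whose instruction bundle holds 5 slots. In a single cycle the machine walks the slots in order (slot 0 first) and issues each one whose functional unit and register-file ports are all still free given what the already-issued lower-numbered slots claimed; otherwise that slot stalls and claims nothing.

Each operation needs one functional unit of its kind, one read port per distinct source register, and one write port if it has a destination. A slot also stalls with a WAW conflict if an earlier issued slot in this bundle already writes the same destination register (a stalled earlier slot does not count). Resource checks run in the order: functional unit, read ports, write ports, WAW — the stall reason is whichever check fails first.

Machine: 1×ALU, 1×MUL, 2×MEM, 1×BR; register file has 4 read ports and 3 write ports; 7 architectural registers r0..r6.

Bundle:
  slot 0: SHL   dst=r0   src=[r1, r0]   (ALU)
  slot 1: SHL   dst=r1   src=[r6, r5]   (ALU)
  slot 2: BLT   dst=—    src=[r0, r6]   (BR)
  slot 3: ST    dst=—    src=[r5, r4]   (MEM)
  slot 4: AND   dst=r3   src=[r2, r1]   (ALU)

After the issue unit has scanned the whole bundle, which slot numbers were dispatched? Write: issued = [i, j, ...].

issued = [0, 2]

slot 0 (ALU): ISSUE — free A0,Mu1,Ld2,B1 rp2 wp2
slot 1 (ALU): stall FU — free A0,Mu1,Ld2,B1 rp2 wp2
slot 2 (BR): ISSUE — free A0,Mu1,Ld2,B0 rp0 wp2
slot 3 (MEM): stall RD_PORT — free A0,Mu1,Ld2,B0 rp0 wp2
slot 4 (ALU): stall FU — free A0,Mu1,Ld2,B0 rp0 wp2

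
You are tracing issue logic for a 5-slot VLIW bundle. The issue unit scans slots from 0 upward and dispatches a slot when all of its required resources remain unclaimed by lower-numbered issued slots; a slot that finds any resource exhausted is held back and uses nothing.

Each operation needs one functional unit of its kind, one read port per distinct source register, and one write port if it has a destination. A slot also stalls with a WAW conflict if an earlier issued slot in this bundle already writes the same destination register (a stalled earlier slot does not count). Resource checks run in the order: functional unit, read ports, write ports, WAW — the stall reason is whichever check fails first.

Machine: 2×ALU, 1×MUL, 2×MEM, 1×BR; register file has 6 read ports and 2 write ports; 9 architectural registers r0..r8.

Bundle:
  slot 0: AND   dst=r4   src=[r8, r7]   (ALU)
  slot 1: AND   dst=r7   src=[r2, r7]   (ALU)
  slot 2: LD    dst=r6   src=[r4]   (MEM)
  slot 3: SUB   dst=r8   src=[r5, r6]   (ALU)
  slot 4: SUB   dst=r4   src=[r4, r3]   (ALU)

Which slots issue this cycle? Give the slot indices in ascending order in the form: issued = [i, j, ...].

[0] ALU needs rd=2 wr=1: ok; after: ALU=1 MUL=1 MEM=2 BR=1, R=4, W=1
[1] ALU needs rd=2 wr=1: ok; after: ALU=0 MUL=1 MEM=2 BR=1, R=2, W=0
[2] MEM needs rd=1 wr=1: WR_PORT; after: ALU=0 MUL=1 MEM=2 BR=1, R=2, W=0
[3] ALU needs rd=2 wr=1: FU; after: ALU=0 MUL=1 MEM=2 BR=1, R=2, W=0
[4] ALU needs rd=2 wr=1: FU; after: ALU=0 MUL=1 MEM=2 BR=1, R=2, W=0

issued = [0, 1]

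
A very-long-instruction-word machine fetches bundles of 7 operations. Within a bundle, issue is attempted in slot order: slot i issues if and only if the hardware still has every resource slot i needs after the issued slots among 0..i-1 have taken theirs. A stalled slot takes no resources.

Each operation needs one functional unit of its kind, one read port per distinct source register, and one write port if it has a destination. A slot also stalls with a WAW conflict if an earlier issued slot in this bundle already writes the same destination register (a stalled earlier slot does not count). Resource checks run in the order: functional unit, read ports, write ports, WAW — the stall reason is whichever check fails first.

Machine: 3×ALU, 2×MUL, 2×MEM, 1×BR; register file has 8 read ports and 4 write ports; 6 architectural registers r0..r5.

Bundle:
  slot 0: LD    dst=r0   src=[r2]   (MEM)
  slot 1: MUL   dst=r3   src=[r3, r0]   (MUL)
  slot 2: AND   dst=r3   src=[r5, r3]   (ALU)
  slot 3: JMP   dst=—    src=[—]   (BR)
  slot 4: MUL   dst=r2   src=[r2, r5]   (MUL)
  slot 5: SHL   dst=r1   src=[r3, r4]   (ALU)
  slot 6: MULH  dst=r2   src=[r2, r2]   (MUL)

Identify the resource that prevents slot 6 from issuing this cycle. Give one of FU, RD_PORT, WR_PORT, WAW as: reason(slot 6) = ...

  0. MEM→r0 ⇒ go  {3A/2Mu/1Ld/1B | 7r 3w}
  1. MUL→r3 ⇒ go  {3A/1Mu/1Ld/1B | 5r 2w}
  2. ALU→r3 ⇒ no(WAW)  {3A/1Mu/1Ld/1B | 5r 2w}
  3. BR ⇒ go  {3A/1Mu/1Ld/0B | 5r 2w}
  4. MUL→r2 ⇒ go  {3A/0Mu/1Ld/0B | 3r 1w}
  5. ALU→r1 ⇒ go  {2A/0Mu/1Ld/0B | 1r 0w}
  6. MUL→r2 ⇒ no(FU)  {2A/0Mu/1Ld/0B | 1r 0w}

reason(slot 6) = FU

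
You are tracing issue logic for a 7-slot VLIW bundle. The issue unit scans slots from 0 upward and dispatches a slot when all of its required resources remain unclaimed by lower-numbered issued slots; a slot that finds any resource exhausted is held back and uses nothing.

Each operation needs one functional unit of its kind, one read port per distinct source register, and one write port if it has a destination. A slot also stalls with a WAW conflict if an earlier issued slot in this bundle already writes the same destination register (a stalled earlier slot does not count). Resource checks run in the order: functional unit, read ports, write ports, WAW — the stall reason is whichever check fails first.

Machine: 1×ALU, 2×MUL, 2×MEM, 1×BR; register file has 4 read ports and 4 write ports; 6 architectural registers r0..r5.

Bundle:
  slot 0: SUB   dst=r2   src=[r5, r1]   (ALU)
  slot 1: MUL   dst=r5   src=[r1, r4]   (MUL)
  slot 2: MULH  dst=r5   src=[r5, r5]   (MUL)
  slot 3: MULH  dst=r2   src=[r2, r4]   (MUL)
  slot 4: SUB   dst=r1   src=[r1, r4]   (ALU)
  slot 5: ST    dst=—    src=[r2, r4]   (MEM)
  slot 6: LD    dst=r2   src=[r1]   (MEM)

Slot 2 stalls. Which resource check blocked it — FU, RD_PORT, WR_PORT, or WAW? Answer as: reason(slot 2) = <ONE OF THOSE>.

(0) want 1×ALU +2rd +1wr — yes → AL0|MU2|ME2|BR1|rd2|wr3
(1) want 1×MUL +2rd +1wr — yes → AL0|MU1|ME2|BR1|rd0|wr2
(2) want 1×MUL +1rd +1wr — RD_PORT → AL0|MU1|ME2|BR1|rd0|wr2
(3) want 1×MUL +2rd +1wr — RD_PORT → AL0|MU1|ME2|BR1|rd0|wr2
(4) want 1×ALU +2rd +1wr — FU → AL0|MU1|ME2|BR1|rd0|wr2
(5) want 1×MEM +2rd +0wr — RD_PORT → AL0|MU1|ME2|BR1|rd0|wr2
(6) want 1×MEM +1rd +1wr — RD_PORT → AL0|MU1|ME2|BR1|rd0|wr2

reason(slot 2) = RD_PORT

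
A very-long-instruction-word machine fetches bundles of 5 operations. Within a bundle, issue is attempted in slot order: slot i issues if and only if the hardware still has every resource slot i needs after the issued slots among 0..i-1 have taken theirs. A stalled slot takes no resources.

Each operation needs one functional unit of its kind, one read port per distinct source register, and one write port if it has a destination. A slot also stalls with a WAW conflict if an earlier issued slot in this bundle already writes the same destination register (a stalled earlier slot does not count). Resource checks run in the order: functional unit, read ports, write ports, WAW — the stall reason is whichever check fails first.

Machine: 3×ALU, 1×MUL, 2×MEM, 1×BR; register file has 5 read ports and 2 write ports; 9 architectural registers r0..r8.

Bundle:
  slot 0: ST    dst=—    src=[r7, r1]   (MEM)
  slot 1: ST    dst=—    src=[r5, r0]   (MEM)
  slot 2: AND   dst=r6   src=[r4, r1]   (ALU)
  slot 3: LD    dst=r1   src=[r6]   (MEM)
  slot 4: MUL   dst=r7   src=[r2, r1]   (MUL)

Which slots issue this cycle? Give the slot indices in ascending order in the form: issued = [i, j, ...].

issued = [0, 1]

#0 MEM src=r7,r1 dispatched  <A:3 Mu:1 Ld:1 B:1 rd:3 wr:2>
#1 MEM src=r5,r0 dispatched  <A:3 Mu:1 Ld:0 B:1 rd:1 wr:2>
#2 ALU src=r4,r1 held:RD_PORT  <A:3 Mu:1 Ld:0 B:1 rd:1 wr:2>
#3 MEM src=r6 held:FU  <A:3 Mu:1 Ld:0 B:1 rd:1 wr:2>
#4 MUL src=r2,r1 held:RD_PORT  <A:3 Mu:1 Ld:0 B:1 rd:1 wr:2>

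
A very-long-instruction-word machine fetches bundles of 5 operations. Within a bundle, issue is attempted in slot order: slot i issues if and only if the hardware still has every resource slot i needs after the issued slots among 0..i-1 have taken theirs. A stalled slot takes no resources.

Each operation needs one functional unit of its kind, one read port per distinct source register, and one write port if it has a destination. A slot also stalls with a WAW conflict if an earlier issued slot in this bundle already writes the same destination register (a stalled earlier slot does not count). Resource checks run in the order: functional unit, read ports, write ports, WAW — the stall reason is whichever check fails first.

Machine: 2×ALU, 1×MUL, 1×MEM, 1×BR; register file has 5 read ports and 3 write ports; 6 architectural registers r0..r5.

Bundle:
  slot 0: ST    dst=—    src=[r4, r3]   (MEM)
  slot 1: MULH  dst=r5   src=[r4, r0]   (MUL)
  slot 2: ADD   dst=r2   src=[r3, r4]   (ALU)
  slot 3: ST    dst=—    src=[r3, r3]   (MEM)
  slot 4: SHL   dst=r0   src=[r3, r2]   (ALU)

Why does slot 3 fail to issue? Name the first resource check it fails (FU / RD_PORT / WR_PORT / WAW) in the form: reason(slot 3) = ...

slot 0 (MEM): ISSUE — free A2,Mu1,Ld0,B1 rp3 wp3
slot 1 (MUL): ISSUE — free A2,Mu0,Ld0,B1 rp1 wp2
slot 2 (ALU): stall RD_PORT — free A2,Mu0,Ld0,B1 rp1 wp2
slot 3 (MEM): stall FU — free A2,Mu0,Ld0,B1 rp1 wp2
slot 4 (ALU): stall RD_PORT — free A2,Mu0,Ld0,B1 rp1 wp2

reason(slot 3) = FU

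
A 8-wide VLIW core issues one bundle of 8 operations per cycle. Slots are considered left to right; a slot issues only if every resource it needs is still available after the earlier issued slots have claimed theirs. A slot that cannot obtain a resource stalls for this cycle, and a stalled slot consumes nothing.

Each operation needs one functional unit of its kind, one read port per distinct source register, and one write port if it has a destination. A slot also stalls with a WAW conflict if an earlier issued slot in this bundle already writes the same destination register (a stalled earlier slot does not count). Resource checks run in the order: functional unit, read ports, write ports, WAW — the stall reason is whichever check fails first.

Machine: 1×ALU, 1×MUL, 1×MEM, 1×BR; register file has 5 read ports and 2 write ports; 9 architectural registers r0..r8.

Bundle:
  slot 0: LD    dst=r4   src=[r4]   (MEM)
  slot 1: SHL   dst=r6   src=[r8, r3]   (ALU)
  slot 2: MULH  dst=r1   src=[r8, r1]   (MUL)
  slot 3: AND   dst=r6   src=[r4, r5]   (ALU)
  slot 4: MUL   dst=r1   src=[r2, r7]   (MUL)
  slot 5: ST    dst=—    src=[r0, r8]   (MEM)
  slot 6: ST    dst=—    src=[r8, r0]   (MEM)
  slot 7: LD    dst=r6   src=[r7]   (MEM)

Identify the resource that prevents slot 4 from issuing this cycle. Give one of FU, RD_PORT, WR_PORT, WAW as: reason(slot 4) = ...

reason(slot 4) = WR_PORT

slot 0 (MEM): ISSUE — free A1,Mu1,Ld0,B1 rp4 wp1
slot 1 (ALU): ISSUE — free A0,Mu1,Ld0,B1 rp2 wp0
slot 2 (MUL): stall WR_PORT — free A0,Mu1,Ld0,B1 rp2 wp0
slot 3 (ALU): stall FU — free A0,Mu1,Ld0,B1 rp2 wp0
slot 4 (MUL): stall WR_PORT — free A0,Mu1,Ld0,B1 rp2 wp0
slot 5 (MEM): stall FU — free A0,Mu1,Ld0,B1 rp2 wp0
slot 6 (MEM): stall FU — free A0,Mu1,Ld0,B1 rp2 wp0
slot 7 (MEM): stall FU — free A0,Mu1,Ld0,B1 rp2 wp0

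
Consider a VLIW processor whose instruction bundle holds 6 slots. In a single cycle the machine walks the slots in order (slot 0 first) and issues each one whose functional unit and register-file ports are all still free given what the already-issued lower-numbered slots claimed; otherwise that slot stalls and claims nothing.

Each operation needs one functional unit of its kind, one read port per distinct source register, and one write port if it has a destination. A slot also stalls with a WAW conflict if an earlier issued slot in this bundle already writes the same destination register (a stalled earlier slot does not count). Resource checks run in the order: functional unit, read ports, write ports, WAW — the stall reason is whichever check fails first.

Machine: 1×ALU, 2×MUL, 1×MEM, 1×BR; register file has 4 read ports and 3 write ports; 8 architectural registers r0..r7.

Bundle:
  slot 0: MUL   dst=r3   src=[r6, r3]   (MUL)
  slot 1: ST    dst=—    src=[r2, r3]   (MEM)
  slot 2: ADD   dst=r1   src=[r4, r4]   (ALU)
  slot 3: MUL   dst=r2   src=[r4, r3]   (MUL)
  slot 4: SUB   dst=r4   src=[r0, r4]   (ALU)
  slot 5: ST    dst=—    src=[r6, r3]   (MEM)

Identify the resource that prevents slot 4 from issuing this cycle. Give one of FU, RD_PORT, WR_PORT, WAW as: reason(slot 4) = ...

[0] MUL needs rd=2 wr=1: ok; after: ALU=1 MUL=1 MEM=1 BR=1, R=2, W=2
[1] MEM needs rd=2 wr=0: ok; after: ALU=1 MUL=1 MEM=0 BR=1, R=0, W=2
[2] ALU needs rd=1 wr=1: RD_PORT; after: ALU=1 MUL=1 MEM=0 BR=1, R=0, W=2
[3] MUL needs rd=2 wr=1: RD_PORT; after: ALU=1 MUL=1 MEM=0 BR=1, R=0, W=2
[4] ALU needs rd=2 wr=1: RD_PORT; after: ALU=1 MUL=1 MEM=0 BR=1, R=0, W=2
[5] MEM needs rd=2 wr=0: FU; after: ALU=1 MUL=1 MEM=0 BR=1, R=0, W=2

reason(slot 4) = RD_PORT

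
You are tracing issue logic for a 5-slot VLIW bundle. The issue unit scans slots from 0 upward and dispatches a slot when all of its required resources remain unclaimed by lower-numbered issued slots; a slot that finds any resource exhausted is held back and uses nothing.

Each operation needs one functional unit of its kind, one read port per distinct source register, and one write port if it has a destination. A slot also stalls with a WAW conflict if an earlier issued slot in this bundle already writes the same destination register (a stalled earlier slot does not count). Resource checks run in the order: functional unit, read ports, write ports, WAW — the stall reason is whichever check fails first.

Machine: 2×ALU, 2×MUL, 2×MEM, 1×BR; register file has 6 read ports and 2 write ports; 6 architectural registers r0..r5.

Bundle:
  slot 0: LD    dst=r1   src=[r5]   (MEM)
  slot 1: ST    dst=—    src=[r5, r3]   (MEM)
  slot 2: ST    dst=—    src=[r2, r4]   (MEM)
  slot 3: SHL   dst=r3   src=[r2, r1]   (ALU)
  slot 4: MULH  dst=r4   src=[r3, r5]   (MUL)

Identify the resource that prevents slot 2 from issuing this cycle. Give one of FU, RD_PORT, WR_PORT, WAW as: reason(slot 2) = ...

reason(slot 2) = FU

[0] MEM needs rd=1 wr=1: ok; after: ALU=2 MUL=2 MEM=1 BR=1, R=5, W=1
[1] MEM needs rd=2 wr=0: ok; after: ALU=2 MUL=2 MEM=0 BR=1, R=3, W=1
[2] MEM needs rd=2 wr=0: FU; after: ALU=2 MUL=2 MEM=0 BR=1, R=3, W=1
[3] ALU needs rd=2 wr=1: ok; after: ALU=1 MUL=2 MEM=0 BR=1, R=1, W=0
[4] MUL needs rd=2 wr=1: RD_PORT; after: ALU=1 MUL=2 MEM=0 BR=1, R=1, W=0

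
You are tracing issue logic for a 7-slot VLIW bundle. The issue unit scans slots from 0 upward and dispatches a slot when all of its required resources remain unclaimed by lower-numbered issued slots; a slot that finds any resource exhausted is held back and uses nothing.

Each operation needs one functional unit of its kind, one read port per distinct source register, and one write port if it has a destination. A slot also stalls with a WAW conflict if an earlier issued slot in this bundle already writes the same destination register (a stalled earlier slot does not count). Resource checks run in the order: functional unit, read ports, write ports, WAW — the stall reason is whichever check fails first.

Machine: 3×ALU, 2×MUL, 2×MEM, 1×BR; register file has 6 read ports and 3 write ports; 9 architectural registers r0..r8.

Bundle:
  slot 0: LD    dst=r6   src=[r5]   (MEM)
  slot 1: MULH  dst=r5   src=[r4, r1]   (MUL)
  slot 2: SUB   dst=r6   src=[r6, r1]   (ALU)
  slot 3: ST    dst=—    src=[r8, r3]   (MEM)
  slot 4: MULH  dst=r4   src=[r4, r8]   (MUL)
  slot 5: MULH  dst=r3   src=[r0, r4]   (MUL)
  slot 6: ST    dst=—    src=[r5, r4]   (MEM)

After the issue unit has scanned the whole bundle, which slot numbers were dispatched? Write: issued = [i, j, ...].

issued = [0, 1, 3]

#0 MEM src=r5 dispatched  <A:3 Mu:2 Ld:1 B:1 rd:5 wr:2>
#1 MUL src=r4,r1 dispatched  <A:3 Mu:1 Ld:1 B:1 rd:3 wr:1>
#2 ALU src=r6,r1 held:WAW  <A:3 Mu:1 Ld:1 B:1 rd:3 wr:1>
#3 MEM src=r8,r3 dispatched  <A:3 Mu:1 Ld:0 B:1 rd:1 wr:1>
#4 MUL src=r4,r8 held:RD_PORT  <A:3 Mu:1 Ld:0 B:1 rd:1 wr:1>
#5 MUL src=r0,r4 held:RD_PORT  <A:3 Mu:1 Ld:0 B:1 rd:1 wr:1>
#6 MEM src=r5,r4 held:FU  <A:3 Mu:1 Ld:0 B:1 rd:1 wr:1>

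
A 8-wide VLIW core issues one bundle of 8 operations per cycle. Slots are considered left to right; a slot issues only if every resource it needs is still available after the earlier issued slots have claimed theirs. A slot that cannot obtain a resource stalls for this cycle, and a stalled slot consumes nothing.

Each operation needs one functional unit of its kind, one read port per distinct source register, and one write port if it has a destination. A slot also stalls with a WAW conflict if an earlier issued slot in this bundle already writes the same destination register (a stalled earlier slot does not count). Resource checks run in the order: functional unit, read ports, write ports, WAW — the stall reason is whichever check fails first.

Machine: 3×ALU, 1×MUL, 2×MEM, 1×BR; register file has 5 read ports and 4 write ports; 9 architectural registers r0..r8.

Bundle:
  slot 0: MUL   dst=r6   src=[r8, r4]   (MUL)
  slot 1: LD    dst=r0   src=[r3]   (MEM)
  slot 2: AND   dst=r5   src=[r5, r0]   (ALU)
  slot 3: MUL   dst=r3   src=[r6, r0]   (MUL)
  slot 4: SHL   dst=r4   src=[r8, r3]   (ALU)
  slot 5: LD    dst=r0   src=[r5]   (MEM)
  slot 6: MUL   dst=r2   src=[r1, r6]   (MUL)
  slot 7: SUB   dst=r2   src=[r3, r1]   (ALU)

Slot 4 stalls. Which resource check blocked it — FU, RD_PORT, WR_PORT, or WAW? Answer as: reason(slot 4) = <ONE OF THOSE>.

reason(slot 4) = RD_PORT

slot 0 (MUL): ISSUE — free A3,Mu0,Ld2,B1 rp3 wp3
slot 1 (MEM): ISSUE — free A3,Mu0,Ld1,B1 rp2 wp2
slot 2 (ALU): ISSUE — free A2,Mu0,Ld1,B1 rp0 wp1
slot 3 (MUL): stall FU — free A2,Mu0,Ld1,B1 rp0 wp1
slot 4 (ALU): stall RD_PORT — free A2,Mu0,Ld1,B1 rp0 wp1
slot 5 (MEM): stall RD_PORT — free A2,Mu0,Ld1,B1 rp0 wp1
slot 6 (MUL): stall FU — free A2,Mu0,Ld1,B1 rp0 wp1
slot 7 (ALU): stall RD_PORT — free A2,Mu0,Ld1,B1 rp0 wp1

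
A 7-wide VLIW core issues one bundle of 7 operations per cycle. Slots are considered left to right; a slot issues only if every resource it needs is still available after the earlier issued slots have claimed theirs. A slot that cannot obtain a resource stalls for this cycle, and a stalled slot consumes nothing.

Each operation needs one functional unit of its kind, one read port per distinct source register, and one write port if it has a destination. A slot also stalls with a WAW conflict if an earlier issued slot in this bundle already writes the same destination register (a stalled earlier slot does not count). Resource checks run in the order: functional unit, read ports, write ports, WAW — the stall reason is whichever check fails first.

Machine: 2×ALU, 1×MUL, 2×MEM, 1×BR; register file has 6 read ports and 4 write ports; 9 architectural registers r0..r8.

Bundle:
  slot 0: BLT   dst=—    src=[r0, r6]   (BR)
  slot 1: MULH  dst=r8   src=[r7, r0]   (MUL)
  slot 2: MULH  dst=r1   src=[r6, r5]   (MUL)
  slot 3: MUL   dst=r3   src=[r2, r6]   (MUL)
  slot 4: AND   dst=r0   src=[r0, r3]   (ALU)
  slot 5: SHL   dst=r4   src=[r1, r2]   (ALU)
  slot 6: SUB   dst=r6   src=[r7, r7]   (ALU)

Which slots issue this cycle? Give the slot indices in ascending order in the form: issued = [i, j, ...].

  0. BR ⇒ go  {2A/1Mu/2Ld/0B | 4r 4w}
  1. MUL→r8 ⇒ go  {2A/0Mu/2Ld/0B | 2r 3w}
  2. MUL→r1 ⇒ no(FU)  {2A/0Mu/2Ld/0B | 2r 3w}
  3. MUL→r3 ⇒ no(FU)  {2A/0Mu/2Ld/0B | 2r 3w}
  4. ALU→r0 ⇒ go  {1A/0Mu/2Ld/0B | 0r 2w}
  5. ALU→r4 ⇒ no(RD_PORT)  {1A/0Mu/2Ld/0B | 0r 2w}
  6. ALU→r6 ⇒ no(RD_PORT)  {1A/0Mu/2Ld/0B | 0r 2w}

issued = [0, 1, 4]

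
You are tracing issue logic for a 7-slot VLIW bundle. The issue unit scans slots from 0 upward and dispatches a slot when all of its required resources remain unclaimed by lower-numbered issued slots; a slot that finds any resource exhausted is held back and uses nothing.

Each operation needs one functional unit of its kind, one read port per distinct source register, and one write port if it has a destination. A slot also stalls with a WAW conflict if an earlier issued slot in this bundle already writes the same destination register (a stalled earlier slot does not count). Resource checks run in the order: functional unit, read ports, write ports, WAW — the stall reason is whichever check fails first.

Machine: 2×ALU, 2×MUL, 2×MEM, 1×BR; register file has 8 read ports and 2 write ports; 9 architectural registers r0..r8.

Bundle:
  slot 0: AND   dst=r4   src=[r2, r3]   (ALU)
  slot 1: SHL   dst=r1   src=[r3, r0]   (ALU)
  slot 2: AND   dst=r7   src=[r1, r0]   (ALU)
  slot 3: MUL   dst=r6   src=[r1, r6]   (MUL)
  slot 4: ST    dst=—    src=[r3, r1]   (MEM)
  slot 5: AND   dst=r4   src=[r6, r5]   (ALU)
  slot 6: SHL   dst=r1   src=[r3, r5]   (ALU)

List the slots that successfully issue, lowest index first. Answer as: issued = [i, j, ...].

issued = [0, 1, 4]

slot 0 (ALU): ISSUE — free A1,Mu2,Ld2,B1 rp6 wp1
slot 1 (ALU): ISSUE — free A0,Mu2,Ld2,B1 rp4 wp0
slot 2 (ALU): stall FU — free A0,Mu2,Ld2,B1 rp4 wp0
slot 3 (MUL): stall WR_PORT — free A0,Mu2,Ld2,B1 rp4 wp0
slot 4 (MEM): ISSUE — free A0,Mu2,Ld1,B1 rp2 wp0
slot 5 (ALU): stall FU — free A0,Mu2,Ld1,B1 rp2 wp0
slot 6 (ALU): stall FU — free A0,Mu2,Ld1,B1 rp2 wp0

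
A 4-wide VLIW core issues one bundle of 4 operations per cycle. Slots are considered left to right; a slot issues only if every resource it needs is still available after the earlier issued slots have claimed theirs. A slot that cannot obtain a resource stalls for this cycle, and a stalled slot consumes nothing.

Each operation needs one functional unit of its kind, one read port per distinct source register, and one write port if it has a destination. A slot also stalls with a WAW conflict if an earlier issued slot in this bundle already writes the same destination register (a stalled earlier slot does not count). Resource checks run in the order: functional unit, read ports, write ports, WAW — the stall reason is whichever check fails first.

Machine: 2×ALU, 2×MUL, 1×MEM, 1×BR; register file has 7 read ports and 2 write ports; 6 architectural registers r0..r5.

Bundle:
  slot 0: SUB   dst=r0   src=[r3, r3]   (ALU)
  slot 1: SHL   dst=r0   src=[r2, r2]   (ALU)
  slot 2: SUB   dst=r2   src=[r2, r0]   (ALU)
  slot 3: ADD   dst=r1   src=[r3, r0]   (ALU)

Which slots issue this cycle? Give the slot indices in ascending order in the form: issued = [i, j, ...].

issued = [0, 2]

slot 0 (ALU): ISSUE — free A1,Mu2,Ld1,B1 rp6 wp1
slot 1 (ALU): stall WAW — free A1,Mu2,Ld1,B1 rp6 wp1
slot 2 (ALU): ISSUE — free A0,Mu2,Ld1,B1 rp4 wp0
slot 3 (ALU): stall FU — free A0,Mu2,Ld1,B1 rp4 wp0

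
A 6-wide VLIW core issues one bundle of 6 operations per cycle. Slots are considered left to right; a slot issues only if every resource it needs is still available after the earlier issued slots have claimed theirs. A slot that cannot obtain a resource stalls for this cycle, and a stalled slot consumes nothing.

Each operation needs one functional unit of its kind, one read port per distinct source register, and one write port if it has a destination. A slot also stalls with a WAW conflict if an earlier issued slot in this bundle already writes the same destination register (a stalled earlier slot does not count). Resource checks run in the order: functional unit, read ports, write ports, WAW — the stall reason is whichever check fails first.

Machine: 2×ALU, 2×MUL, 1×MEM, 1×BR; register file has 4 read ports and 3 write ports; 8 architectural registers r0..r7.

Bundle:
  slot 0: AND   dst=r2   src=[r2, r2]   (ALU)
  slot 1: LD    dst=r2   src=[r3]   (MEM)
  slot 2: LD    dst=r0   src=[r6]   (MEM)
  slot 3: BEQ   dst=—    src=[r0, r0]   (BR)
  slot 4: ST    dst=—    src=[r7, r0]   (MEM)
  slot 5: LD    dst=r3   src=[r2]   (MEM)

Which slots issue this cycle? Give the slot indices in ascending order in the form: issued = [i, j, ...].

issued = [0, 2, 3]

  0. ALU→r2 ⇒ go  {1A/2Mu/1Ld/1B | 3r 2w}
  1. MEM→r2 ⇒ no(WAW)  {1A/2Mu/1Ld/1B | 3r 2w}
  2. MEM→r0 ⇒ go  {1A/2Mu/0Ld/1B | 2r 1w}
  3. BR ⇒ go  {1A/2Mu/0Ld/0B | 1r 1w}
  4. MEM ⇒ no(FU)  {1A/2Mu/0Ld/0B | 1r 1w}
  5. MEM→r3 ⇒ no(FU)  {1A/2Mu/0Ld/0B | 1r 1w}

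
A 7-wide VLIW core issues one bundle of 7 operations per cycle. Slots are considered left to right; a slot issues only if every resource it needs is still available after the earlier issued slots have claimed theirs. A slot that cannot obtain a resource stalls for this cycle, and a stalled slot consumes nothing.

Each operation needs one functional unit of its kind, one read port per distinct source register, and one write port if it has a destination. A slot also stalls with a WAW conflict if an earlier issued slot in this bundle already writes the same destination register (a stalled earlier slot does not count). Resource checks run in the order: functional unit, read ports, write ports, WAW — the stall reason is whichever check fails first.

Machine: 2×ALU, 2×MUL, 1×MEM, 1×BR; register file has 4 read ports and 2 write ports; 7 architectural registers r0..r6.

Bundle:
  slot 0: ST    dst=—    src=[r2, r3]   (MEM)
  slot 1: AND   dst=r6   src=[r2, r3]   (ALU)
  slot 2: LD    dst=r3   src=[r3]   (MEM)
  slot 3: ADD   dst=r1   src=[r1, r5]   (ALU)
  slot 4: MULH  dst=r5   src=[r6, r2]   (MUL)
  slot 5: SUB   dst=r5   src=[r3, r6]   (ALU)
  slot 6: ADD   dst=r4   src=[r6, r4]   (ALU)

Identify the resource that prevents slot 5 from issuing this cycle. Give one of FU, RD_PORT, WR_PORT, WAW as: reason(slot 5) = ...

slot 0 (MEM): ISSUE — free A2,Mu2,Ld0,B1 rp2 wp2
slot 1 (ALU): ISSUE — free A1,Mu2,Ld0,B1 rp0 wp1
slot 2 (MEM): stall FU — free A1,Mu2,Ld0,B1 rp0 wp1
slot 3 (ALU): stall RD_PORT — free A1,Mu2,Ld0,B1 rp0 wp1
slot 4 (MUL): stall RD_PORT — free A1,Mu2,Ld0,B1 rp0 wp1
slot 5 (ALU): stall RD_PORT — free A1,Mu2,Ld0,B1 rp0 wp1
slot 6 (ALU): stall RD_PORT — free A1,Mu2,Ld0,B1 rp0 wp1

reason(slot 5) = RD_PORT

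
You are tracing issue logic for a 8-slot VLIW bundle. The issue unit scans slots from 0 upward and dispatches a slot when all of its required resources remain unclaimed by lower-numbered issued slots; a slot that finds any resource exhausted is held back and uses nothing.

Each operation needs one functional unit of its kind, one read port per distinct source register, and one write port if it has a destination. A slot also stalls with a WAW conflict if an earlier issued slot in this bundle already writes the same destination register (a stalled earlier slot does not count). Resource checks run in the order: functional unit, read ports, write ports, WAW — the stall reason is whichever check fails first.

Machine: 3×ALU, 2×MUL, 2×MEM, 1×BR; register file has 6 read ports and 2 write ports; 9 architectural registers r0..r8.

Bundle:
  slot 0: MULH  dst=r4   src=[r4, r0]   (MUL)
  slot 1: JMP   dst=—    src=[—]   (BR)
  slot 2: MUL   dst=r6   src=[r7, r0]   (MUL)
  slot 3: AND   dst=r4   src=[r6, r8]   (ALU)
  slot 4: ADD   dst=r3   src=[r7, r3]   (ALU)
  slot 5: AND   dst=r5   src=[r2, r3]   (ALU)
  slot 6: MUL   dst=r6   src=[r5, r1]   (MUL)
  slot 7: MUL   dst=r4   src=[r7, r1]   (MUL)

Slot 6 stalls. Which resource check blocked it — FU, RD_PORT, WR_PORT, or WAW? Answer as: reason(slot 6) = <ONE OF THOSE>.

reason(slot 6) = FU

slot 0 (MUL): ISSUE — free A3,Mu1,Ld2,B1 rp4 wp1
slot 1 (BR): ISSUE — free A3,Mu1,Ld2,B0 rp4 wp1
slot 2 (MUL): ISSUE — free A3,Mu0,Ld2,B0 rp2 wp0
slot 3 (ALU): stall WR_PORT — free A3,Mu0,Ld2,B0 rp2 wp0
slot 4 (ALU): stall WR_PORT — free A3,Mu0,Ld2,B0 rp2 wp0
slot 5 (ALU): stall WR_PORT — free A3,Mu0,Ld2,B0 rp2 wp0
slot 6 (MUL): stall FU — free A3,Mu0,Ld2,B0 rp2 wp0
slot 7 (MUL): stall FU — free A3,Mu0,Ld2,B0 rp2 wp0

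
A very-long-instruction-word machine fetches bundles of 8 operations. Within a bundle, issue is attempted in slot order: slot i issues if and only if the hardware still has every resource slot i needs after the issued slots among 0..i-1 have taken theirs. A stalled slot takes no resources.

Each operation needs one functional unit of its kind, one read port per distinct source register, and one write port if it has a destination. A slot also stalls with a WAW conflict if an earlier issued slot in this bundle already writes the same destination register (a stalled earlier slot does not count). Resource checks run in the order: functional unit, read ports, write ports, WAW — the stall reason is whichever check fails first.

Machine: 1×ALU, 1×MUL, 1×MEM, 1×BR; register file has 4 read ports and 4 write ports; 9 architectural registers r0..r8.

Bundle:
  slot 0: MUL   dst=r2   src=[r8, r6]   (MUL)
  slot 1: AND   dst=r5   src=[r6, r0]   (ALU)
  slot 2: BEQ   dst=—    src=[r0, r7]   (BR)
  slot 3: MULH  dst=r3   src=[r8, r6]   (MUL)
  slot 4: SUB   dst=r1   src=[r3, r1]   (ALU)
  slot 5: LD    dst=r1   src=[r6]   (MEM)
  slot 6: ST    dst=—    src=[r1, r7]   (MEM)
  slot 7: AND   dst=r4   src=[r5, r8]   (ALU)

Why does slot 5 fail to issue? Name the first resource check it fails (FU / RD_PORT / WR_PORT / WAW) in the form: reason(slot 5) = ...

reason(slot 5) = RD_PORT

#0 MUL src=r8,r6 dispatched  <A:1 Mu:0 Ld:1 B:1 rd:2 wr:3>
#1 ALU src=r6,r0 dispatched  <A:0 Mu:0 Ld:1 B:1 rd:0 wr:2>
#2 BR src=r0,r7 held:RD_PORT  <A:0 Mu:0 Ld:1 B:1 rd:0 wr:2>
#3 MUL src=r8,r6 held:FU  <A:0 Mu:0 Ld:1 B:1 rd:0 wr:2>
#4 ALU src=r3,r1 held:FU  <A:0 Mu:0 Ld:1 B:1 rd:0 wr:2>
#5 MEM src=r6 held:RD_PORT  <A:0 Mu:0 Ld:1 B:1 rd:0 wr:2>
#6 MEM src=r1,r7 held:RD_PORT  <A:0 Mu:0 Ld:1 B:1 rd:0 wr:2>
#7 ALU src=r5,r8 held:FU  <A:0 Mu:0 Ld:1 B:1 rd:0 wr:2>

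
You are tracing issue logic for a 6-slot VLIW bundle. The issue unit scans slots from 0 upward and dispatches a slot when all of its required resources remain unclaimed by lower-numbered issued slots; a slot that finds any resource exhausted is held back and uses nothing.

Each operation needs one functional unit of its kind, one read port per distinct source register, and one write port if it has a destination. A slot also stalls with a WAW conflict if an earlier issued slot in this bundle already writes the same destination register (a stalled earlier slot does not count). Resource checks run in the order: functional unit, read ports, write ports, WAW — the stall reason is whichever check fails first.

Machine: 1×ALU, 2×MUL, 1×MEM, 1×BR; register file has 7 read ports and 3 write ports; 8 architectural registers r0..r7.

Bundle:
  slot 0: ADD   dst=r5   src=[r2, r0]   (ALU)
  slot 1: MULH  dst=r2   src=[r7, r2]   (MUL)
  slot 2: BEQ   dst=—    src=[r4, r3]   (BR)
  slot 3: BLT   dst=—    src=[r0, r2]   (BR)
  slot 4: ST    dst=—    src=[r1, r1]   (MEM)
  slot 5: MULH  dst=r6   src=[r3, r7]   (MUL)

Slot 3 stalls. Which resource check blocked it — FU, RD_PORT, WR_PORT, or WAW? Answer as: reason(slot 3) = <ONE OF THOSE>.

(0) want 1×ALU +2rd +1wr — yes → AL0|MU2|ME1|BR1|rd5|wr2
(1) want 1×MUL +2rd +1wr — yes → AL0|MU1|ME1|BR1|rd3|wr1
(2) want 1×BR +2rd +0wr — yes → AL0|MU1|ME1|BR0|rd1|wr1
(3) want 1×BR +2rd +0wr — FU → AL0|MU1|ME1|BR0|rd1|wr1
(4) want 1×MEM +1rd +0wr — yes → AL0|MU1|ME0|BR0|rd0|wr1
(5) want 1×MUL +2rd +1wr — RD_PORT → AL0|MU1|ME0|BR0|rd0|wr1

reason(slot 3) = FU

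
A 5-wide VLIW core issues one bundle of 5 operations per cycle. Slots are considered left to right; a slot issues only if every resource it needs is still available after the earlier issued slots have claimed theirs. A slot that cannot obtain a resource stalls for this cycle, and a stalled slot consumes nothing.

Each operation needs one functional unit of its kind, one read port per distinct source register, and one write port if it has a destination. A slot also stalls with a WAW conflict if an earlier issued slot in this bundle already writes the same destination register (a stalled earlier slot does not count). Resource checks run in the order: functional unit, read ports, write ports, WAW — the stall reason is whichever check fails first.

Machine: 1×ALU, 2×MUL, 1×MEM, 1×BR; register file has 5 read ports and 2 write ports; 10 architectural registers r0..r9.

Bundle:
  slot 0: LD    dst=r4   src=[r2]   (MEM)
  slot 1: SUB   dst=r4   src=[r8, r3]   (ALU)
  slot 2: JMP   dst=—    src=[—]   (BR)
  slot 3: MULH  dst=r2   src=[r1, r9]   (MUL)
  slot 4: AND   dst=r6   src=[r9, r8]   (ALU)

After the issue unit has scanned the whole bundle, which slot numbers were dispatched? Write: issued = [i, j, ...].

slot 0 (MEM): ISSUE — free A1,Mu2,Ld0,B1 rp4 wp1
slot 1 (ALU): stall WAW — free A1,Mu2,Ld0,B1 rp4 wp1
slot 2 (BR): ISSUE — free A1,Mu2,Ld0,B0 rp4 wp1
slot 3 (MUL): ISSUE — free A1,Mu1,Ld0,B0 rp2 wp0
slot 4 (ALU): stall WR_PORT — free A1,Mu1,Ld0,B0 rp2 wp0

issued = [0, 2, 3]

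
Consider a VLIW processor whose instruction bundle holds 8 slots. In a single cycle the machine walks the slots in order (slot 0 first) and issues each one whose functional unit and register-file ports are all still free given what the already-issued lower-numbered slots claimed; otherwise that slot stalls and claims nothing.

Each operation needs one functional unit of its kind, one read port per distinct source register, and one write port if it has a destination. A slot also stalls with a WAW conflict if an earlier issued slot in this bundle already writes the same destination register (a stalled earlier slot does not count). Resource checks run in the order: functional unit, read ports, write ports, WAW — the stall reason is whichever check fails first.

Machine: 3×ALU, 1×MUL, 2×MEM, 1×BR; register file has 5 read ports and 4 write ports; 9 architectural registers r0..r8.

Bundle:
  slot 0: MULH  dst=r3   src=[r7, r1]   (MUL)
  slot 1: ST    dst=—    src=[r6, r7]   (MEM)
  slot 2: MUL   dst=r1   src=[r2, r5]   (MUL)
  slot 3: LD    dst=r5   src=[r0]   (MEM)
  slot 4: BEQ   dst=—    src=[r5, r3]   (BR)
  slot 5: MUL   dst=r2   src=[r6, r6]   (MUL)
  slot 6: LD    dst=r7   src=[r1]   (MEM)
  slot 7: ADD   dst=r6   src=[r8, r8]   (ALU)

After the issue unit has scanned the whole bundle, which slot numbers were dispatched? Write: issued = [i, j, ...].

  0. MUL→r3 ⇒ go  {3A/0Mu/2Ld/1B | 3r 3w}
  1. MEM ⇒ go  {3A/0Mu/1Ld/1B | 1r 3w}
  2. MUL→r1 ⇒ no(FU)  {3A/0Mu/1Ld/1B | 1r 3w}
  3. MEM→r5 ⇒ go  {3A/0Mu/0Ld/1B | 0r 2w}
  4. BR ⇒ no(RD_PORT)  {3A/0Mu/0Ld/1B | 0r 2w}
  5. MUL→r2 ⇒ no(FU)  {3A/0Mu/0Ld/1B | 0r 2w}
  6. MEM→r7 ⇒ no(FU)  {3A/0Mu/0Ld/1B | 0r 2w}
  7. ALU→r6 ⇒ no(RD_PORT)  {3A/0Mu/0Ld/1B | 0r 2w}

issued = [0, 1, 3]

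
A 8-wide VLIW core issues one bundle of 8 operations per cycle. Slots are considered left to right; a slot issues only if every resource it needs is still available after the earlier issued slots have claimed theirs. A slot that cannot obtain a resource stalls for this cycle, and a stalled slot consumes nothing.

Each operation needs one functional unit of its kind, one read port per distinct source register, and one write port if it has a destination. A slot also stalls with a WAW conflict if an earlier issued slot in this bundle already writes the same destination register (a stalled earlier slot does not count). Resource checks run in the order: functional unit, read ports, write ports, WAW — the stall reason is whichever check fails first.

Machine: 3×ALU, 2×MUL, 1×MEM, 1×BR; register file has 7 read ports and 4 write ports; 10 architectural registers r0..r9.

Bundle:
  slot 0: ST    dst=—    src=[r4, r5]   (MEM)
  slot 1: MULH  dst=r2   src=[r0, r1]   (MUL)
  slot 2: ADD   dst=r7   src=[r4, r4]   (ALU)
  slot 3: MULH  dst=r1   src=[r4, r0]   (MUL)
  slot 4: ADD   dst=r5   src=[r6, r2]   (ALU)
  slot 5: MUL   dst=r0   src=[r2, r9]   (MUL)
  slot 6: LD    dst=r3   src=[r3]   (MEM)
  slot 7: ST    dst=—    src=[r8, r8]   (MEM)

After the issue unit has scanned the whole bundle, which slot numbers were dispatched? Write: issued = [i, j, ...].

#0 MEM src=r4,r5 dispatched  <A:3 Mu:2 Ld:0 B:1 rd:5 wr:4>
#1 MUL src=r0,r1 dispatched  <A:3 Mu:1 Ld:0 B:1 rd:3 wr:3>
#2 ALU src=r4,r4 dispatched  <A:2 Mu:1 Ld:0 B:1 rd:2 wr:2>
#3 MUL src=r4,r0 dispatched  <A:2 Mu:0 Ld:0 B:1 rd:0 wr:1>
#4 ALU src=r6,r2 held:RD_PORT  <A:2 Mu:0 Ld:0 B:1 rd:0 wr:1>
#5 MUL src=r2,r9 held:FU  <A:2 Mu:0 Ld:0 B:1 rd:0 wr:1>
#6 MEM src=r3 held:FU  <A:2 Mu:0 Ld:0 B:1 rd:0 wr:1>
#7 MEM src=r8,r8 held:FU  <A:2 Mu:0 Ld:0 B:1 rd:0 wr:1>

issued = [0, 1, 2, 3]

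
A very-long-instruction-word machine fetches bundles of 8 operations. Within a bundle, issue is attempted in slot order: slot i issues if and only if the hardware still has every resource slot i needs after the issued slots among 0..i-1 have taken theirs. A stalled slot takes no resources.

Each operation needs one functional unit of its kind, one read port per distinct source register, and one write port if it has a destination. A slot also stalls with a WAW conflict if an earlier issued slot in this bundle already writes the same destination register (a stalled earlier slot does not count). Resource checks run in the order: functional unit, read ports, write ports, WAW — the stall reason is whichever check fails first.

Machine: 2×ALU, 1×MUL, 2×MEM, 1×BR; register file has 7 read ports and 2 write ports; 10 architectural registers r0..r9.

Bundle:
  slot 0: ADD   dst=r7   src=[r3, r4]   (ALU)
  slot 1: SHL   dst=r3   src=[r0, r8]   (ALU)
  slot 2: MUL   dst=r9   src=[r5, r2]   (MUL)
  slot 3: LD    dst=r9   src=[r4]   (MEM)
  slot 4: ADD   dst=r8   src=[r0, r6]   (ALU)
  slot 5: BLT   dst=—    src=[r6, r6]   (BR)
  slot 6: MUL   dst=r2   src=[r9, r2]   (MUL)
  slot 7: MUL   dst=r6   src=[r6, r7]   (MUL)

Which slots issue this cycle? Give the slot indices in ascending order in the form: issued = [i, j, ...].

  0. ALU→r7 ⇒ go  {1A/1Mu/2Ld/1B | 5r 1w}
  1. ALU→r3 ⇒ go  {0A/1Mu/2Ld/1B | 3r 0w}
  2. MUL→r9 ⇒ no(WR_PORT)  {0A/1Mu/2Ld/1B | 3r 0w}
  3. MEM→r9 ⇒ no(WR_PORT)  {0A/1Mu/2Ld/1B | 3r 0w}
  4. ALU→r8 ⇒ no(FU)  {0A/1Mu/2Ld/1B | 3r 0w}
  5. BR ⇒ go  {0A/1Mu/2Ld/0B | 2r 0w}
  6. MUL→r2 ⇒ no(WR_PORT)  {0A/1Mu/2Ld/0B | 2r 0w}
  7. MUL→r6 ⇒ no(WR_PORT)  {0A/1Mu/2Ld/0B | 2r 0w}

issued = [0, 1, 5]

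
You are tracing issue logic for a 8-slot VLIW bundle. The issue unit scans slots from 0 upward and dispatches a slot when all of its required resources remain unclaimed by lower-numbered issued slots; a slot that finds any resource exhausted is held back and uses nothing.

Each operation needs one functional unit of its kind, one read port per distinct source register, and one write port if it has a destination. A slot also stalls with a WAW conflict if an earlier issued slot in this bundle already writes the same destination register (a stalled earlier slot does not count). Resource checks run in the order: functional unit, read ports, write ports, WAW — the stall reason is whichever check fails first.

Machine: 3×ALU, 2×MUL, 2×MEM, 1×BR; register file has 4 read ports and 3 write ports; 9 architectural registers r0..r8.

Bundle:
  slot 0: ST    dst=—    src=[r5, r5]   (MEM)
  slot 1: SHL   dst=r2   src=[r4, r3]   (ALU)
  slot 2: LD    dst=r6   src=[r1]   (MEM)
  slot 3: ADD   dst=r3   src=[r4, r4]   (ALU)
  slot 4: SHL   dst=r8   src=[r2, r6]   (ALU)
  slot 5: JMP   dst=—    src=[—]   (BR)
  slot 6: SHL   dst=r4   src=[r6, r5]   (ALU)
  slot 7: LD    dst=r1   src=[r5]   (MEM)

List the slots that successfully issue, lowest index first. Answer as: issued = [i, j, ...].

issued = [0, 1, 2, 5]

#0 MEM src=r5,r5 dispatched  <A:3 Mu:2 Ld:1 B:1 rd:3 wr:3>
#1 ALU src=r4,r3 dispatched  <A:2 Mu:2 Ld:1 B:1 rd:1 wr:2>
#2 MEM src=r1 dispatched  <A:2 Mu:2 Ld:0 B:1 rd:0 wr:1>
#3 ALU src=r4,r4 held:RD_PORT  <A:2 Mu:2 Ld:0 B:1 rd:0 wr:1>
#4 ALU src=r2,r6 held:RD_PORT  <A:2 Mu:2 Ld:0 B:1 rd:0 wr:1>
#5 BR src=- dispatched  <A:2 Mu:2 Ld:0 B:0 rd:0 wr:1>
#6 ALU src=r6,r5 held:RD_PORT  <A:2 Mu:2 Ld:0 B:0 rd:0 wr:1>
#7 MEM src=r5 held:FU  <A:2 Mu:2 Ld:0 B:0 rd:0 wr:1>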